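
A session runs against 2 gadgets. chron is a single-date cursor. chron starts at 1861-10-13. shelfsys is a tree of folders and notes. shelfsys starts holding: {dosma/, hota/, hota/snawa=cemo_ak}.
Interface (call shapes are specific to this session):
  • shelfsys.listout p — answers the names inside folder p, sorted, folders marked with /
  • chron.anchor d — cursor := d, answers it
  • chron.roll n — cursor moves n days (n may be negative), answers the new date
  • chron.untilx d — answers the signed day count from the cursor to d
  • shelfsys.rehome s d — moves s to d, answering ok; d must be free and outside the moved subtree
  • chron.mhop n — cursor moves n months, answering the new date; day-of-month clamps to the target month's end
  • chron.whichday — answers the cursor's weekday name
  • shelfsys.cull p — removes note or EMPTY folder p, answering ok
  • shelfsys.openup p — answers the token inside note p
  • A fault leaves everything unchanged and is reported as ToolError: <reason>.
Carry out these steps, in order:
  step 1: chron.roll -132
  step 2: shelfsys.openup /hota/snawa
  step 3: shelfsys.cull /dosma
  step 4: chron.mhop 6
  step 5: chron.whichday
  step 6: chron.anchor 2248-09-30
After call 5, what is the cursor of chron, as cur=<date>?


Calling chron.roll passing n→-132, → 1861-06-03.
I use shelfsys.openup passing p→/hota/snawa, yielding cemo_ak.
I call shelfsys.cull passing p→/dosma, and get ok.
Using chron.mhop passing n→6: 1861-12-03.
I try chron.whichday, and see Tuesday.
I try chron.anchor passing d→2248-09-30, → 2248-09-30.

Answer: cur=1861-12-03


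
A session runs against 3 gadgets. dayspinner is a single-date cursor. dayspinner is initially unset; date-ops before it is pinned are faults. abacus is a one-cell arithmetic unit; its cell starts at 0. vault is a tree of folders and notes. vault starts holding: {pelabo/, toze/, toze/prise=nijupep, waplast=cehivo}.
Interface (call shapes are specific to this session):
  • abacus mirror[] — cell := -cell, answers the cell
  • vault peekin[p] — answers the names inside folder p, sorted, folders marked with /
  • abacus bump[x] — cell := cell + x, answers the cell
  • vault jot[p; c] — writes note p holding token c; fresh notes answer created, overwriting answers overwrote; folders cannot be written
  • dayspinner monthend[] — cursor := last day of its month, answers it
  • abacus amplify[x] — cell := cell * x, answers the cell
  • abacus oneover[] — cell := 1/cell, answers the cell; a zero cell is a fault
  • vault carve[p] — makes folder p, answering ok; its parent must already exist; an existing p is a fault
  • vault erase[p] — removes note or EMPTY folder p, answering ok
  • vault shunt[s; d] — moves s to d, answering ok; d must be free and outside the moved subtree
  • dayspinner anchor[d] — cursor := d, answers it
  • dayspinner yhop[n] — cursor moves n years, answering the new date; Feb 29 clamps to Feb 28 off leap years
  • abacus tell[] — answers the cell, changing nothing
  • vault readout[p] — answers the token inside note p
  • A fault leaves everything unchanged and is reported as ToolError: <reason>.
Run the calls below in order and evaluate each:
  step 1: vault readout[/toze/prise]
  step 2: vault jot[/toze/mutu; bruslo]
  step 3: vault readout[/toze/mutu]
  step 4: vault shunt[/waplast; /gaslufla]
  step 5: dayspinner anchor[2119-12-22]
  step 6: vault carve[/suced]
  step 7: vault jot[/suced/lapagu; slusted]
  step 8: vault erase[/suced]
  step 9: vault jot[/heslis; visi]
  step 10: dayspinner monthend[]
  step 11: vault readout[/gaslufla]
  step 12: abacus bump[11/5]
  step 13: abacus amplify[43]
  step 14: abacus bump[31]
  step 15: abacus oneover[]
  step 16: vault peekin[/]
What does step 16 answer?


Answer: [gaslufla, heslis, pelabo/, suced/, toze/]

Derivation:
-- vault readout(/toze/prise) ~> nijupep
-- vault jot(/toze/mutu, bruslo) ~> created
-- vault readout(/toze/mutu) ~> bruslo
-- vault shunt(/waplast, /gaslufla) ~> ok
-- dayspinner anchor(2119-12-22) ~> 2119-12-22
-- vault carve(/suced) ~> ok
-- vault jot(/suced/lapagu, slusted) ~> created
-- vault erase(/suced) ~> ToolError: not empty
-- vault jot(/heslis, visi) ~> created
-- dayspinner monthend() ~> 2119-12-31
-- vault readout(/gaslufla) ~> cehivo
-- abacus bump(11/5) ~> 11/5
-- abacus amplify(43) ~> 473/5
-- abacus bump(31) ~> 628/5
-- abacus oneover() ~> 5/628
-- vault peekin(/) ~> [gaslufla, heslis, pelabo/, suced/, toze/]


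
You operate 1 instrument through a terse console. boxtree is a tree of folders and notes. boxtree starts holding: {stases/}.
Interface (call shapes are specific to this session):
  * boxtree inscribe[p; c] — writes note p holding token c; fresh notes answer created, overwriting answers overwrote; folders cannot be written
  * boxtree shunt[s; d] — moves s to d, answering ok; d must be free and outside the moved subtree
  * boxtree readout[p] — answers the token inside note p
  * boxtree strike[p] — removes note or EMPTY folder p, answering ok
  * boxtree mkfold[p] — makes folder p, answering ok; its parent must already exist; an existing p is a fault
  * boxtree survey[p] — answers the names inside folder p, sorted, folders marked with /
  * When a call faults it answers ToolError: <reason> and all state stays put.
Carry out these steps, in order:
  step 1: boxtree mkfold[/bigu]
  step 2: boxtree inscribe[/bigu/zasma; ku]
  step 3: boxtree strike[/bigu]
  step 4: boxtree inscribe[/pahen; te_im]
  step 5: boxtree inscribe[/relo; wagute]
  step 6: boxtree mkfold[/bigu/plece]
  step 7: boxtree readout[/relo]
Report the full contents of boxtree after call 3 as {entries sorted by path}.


Answer: {bigu/, bigu/zasma=ku, stases/}

Derivation:
CALL boxtree mkfold[p=/bigu]
RET  ok
CALL boxtree inscribe[p=/bigu/zasma; c=ku]
RET  created
CALL boxtree strike[p=/bigu]
RET  ToolError: not empty
CALL boxtree inscribe[p=/pahen; c=te_im]
RET  created
CALL boxtree inscribe[p=/relo; c=wagute]
RET  created
CALL boxtree mkfold[p=/bigu/plece]
RET  ok
CALL boxtree readout[p=/relo]
RET  wagute


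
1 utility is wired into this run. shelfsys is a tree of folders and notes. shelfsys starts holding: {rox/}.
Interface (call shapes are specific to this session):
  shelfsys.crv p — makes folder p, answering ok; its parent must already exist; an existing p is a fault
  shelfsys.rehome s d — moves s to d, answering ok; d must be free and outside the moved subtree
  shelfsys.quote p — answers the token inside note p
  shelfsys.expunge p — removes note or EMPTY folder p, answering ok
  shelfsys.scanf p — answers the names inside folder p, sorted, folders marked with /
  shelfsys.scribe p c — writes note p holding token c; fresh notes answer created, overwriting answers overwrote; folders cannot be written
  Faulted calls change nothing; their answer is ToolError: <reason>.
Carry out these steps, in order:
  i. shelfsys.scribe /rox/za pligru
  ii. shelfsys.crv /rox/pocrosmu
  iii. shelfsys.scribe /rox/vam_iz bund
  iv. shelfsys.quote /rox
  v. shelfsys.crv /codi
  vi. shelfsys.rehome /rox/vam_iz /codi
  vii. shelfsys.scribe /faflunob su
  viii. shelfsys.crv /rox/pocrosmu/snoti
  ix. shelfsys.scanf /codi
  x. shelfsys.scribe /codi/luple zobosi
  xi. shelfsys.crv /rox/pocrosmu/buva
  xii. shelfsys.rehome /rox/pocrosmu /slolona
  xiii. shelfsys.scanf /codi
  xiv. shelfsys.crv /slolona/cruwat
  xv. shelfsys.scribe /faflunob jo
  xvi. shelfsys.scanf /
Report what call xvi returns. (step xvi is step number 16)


>> scribe(p=/rox/za, c=pligru)
<< created
>> crv(p=/rox/pocrosmu)
<< ok
>> scribe(p=/rox/vam_iz, c=bund)
<< created
>> quote(p=/rox)
<< ToolError: is a directory
>> crv(p=/codi)
<< ok
>> rehome(s=/rox/vam_iz, d=/codi)
<< ToolError: exists
>> scribe(p=/faflunob, c=su)
<< created
>> crv(p=/rox/pocrosmu/snoti)
<< ok
>> scanf(p=/codi)
<< []
>> scribe(p=/codi/luple, c=zobosi)
<< created
>> crv(p=/rox/pocrosmu/buva)
<< ok
>> rehome(s=/rox/pocrosmu, d=/slolona)
<< ok
>> scanf(p=/codi)
<< [luple]
>> crv(p=/slolona/cruwat)
<< ok
>> scribe(p=/faflunob, c=jo)
<< overwrote
>> scanf(p=/)
<< [codi/, faflunob, rox/, slolona/]

Answer: [codi/, faflunob, rox/, slolona/]


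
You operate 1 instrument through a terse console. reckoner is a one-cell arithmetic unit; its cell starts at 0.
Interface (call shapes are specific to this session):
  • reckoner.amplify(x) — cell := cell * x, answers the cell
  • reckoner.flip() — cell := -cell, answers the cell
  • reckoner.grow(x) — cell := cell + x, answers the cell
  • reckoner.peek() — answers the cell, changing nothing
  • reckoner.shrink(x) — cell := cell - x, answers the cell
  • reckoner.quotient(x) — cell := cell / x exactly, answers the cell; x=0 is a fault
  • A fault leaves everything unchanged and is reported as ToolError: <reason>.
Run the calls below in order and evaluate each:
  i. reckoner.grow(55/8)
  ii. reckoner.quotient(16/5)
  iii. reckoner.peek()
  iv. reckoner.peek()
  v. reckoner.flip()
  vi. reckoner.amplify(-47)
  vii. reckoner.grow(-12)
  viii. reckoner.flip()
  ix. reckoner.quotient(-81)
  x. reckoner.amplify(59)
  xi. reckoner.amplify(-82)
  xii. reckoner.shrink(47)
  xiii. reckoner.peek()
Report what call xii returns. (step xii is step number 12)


-- 1. reckoner.grow(x=55/8) -> 55/8
-- 2. reckoner.quotient(x=16/5) -> 275/128
-- 3. reckoner.peek() -> 275/128
-- 4. reckoner.peek() -> 275/128
-- 5. reckoner.flip() -> -275/128
-- 6. reckoner.amplify(x=-47) -> 12925/128
-- 7. reckoner.grow(x=-12) -> 11389/128
-- 8. reckoner.flip() -> -11389/128
-- 9. reckoner.quotient(x=-81) -> 11389/10368
-- 10. reckoner.amplify(x=59) -> 671951/10368
-- 11. reckoner.amplify(x=-82) -> -27549991/5184
-- 12. reckoner.shrink(x=47) -> -27793639/5184
-- 13. reckoner.peek() -> -27793639/5184

Answer: -27793639/5184


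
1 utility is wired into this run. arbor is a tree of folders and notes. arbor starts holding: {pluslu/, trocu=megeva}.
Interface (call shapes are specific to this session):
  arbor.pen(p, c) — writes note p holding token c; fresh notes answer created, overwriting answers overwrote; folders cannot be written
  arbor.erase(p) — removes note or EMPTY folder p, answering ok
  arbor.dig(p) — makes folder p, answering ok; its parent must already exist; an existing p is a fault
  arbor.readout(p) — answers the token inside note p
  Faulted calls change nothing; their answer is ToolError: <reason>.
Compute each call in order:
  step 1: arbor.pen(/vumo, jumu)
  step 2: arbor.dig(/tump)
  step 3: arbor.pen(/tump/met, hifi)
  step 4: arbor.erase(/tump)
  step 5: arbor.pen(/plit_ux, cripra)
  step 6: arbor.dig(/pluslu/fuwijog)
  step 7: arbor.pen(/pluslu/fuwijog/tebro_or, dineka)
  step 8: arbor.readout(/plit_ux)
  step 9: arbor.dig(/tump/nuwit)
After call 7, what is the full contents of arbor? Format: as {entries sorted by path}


Answer: {plit_ux=cripra, pluslu/, pluslu/fuwijog/, pluslu/fuwijog/tebro_or=dineka, trocu=megeva, tump/, tump/met=hifi, vumo=jumu}

Derivation:
I call pen using p→/vumo, c→jumu, → created.
Now I run dig using p→/tump, which returns ok.
I run pen using p→/tump/met, c→hifi, and observe created.
I run erase using p→/tump, → ToolError: not empty.
Then pen using p→/plit_ux, c→cripra, — result: created.
Using dig using p→/pluslu/fuwijog, → ok.
I call pen using p→/pluslu/fuwijog/tebro_or, c→dineka, and get created.
I run readout using p→/plit_ux, — result: cripra.
I call dig using p→/tump/nuwit, → ok.


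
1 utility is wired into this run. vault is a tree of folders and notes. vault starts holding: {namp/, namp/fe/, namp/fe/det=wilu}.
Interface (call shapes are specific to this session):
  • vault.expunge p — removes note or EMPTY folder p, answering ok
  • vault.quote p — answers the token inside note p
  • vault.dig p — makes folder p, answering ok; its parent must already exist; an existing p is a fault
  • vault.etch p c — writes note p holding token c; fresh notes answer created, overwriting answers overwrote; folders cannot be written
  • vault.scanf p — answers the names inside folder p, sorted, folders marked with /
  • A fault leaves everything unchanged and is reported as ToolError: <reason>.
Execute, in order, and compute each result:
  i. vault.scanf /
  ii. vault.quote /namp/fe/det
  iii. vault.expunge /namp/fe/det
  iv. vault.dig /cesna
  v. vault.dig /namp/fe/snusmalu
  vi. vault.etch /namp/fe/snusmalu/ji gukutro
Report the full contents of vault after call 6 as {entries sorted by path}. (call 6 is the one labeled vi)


Answer: {cesna/, namp/, namp/fe/, namp/fe/snusmalu/, namp/fe/snusmalu/ji=gukutro}

Derivation:
> scanf p='/'
[out] [namp/]
> quote p='/namp/fe/det'
[out] wilu
> expunge p='/namp/fe/det'
[out] ok
> dig p='/cesna'
[out] ok
> dig p='/namp/fe/snusmalu'
[out] ok
> etch p='/namp/fe/snusmalu/ji' c='gukutro'
[out] created


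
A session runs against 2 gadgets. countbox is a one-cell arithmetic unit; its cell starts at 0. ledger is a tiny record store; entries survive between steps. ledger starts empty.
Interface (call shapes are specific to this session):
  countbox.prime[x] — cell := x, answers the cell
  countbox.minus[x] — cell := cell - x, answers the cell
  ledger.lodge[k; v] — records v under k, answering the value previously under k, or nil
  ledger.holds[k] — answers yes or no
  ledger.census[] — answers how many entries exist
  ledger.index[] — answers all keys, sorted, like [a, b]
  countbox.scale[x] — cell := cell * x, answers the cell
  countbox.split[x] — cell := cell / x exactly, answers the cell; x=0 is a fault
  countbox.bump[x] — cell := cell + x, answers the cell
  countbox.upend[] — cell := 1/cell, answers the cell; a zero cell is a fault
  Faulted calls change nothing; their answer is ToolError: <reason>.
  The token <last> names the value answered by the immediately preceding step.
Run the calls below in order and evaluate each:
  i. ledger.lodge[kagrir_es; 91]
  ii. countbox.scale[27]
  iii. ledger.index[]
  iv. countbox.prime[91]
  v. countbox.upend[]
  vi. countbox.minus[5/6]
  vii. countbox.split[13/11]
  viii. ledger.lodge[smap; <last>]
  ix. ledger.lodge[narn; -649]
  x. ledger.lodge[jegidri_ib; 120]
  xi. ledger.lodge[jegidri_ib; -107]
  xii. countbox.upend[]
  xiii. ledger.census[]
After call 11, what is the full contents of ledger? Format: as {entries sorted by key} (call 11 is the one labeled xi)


;; ledger.lodge(k→kagrir_es, v→91) : nil
;; countbox.scale(x→27) : 0
;; ledger.index() : [kagrir_es]
;; countbox.prime(x→91) : 91
;; countbox.upend() : 1/91
;; countbox.minus(x→5/6) : -449/546
;; countbox.split(x→13/11) : -4939/7098
;; ledger.lodge(k→smap, v→<last>) : nil
;; ledger.lodge(k→narn, v→-649) : nil
;; ledger.lodge(k→jegidri_ib, v→120) : nil
;; ledger.lodge(k→jegidri_ib, v→-107) : 120
;; countbox.upend() : -7098/4939
;; ledger.census() : 4

Answer: {jegidri_ib=-107, kagrir_es=91, narn=-649, smap=-4939/7098}


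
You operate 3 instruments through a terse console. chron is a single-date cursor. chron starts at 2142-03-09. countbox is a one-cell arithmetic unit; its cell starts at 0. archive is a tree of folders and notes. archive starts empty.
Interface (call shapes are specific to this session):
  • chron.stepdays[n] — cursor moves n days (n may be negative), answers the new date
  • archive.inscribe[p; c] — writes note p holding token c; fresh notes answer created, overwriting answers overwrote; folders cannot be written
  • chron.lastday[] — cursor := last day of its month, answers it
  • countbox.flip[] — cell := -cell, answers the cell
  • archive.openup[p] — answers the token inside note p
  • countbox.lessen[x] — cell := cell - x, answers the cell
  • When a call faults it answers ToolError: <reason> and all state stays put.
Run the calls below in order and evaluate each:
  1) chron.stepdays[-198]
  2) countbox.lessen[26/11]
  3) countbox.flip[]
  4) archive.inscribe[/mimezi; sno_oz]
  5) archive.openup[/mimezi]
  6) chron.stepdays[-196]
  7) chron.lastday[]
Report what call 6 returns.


# stepdays(n: -198) -> 2141-08-23
# lessen(x: 26/11) -> -26/11
# flip() -> 26/11
# inscribe(p: /mimezi, c: sno_oz) -> created
# openup(p: /mimezi) -> sno_oz
# stepdays(n: -196) -> 2141-02-08
# lastday() -> 2141-02-28

Answer: 2141-02-08


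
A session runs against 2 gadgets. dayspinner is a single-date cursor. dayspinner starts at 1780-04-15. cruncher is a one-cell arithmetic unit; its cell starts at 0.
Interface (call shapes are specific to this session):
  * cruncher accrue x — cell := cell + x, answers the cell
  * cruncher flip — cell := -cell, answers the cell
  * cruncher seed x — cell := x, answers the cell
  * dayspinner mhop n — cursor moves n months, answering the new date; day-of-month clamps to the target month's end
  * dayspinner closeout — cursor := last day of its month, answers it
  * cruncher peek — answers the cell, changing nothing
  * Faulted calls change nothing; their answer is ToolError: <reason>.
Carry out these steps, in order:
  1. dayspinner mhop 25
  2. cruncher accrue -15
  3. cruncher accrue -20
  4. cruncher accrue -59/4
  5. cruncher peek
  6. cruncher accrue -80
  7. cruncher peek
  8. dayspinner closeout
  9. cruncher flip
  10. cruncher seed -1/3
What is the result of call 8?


~$ dayspinner mhop n='25'
= 1782-05-15
~$ cruncher accrue x='-15'
= -15
~$ cruncher accrue x='-20'
= -35
~$ cruncher accrue x='-59/4'
= -199/4
~$ cruncher peek
= -199/4
~$ cruncher accrue x='-80'
= -519/4
~$ cruncher peek
= -519/4
~$ dayspinner closeout
= 1782-05-31
~$ cruncher flip
= 519/4
~$ cruncher seed x='-1/3'
= -1/3

Answer: 1782-05-31


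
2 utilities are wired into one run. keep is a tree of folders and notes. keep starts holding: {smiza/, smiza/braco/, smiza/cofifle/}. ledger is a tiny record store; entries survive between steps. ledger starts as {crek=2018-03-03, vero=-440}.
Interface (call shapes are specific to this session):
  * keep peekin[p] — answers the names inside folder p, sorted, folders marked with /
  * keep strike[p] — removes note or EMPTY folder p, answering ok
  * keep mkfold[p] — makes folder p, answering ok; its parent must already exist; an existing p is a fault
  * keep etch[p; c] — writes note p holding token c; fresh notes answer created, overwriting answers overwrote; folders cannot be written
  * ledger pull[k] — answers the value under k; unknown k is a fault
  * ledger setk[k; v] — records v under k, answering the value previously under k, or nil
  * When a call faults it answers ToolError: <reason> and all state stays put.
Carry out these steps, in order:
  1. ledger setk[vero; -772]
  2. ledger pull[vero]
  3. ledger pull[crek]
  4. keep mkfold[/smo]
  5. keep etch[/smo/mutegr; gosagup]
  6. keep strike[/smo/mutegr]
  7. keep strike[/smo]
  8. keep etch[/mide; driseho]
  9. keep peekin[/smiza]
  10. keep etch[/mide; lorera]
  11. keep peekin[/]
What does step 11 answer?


Answer: [mide, smiza/]

Derivation:
Do: ledger setk[k='vero'; v='-772']
See: -440
Do: ledger pull[k='vero']
See: -772
Do: ledger pull[k='crek']
See: 2018-03-03
Do: keep mkfold[p='/smo']
See: ok
Do: keep etch[p='/smo/mutegr'; c='gosagup']
See: created
Do: keep strike[p='/smo/mutegr']
See: ok
Do: keep strike[p='/smo']
See: ok
Do: keep etch[p='/mide'; c='driseho']
See: created
Do: keep peekin[p='/smiza']
See: [braco/, cofifle/]
Do: keep etch[p='/mide'; c='lorera']
See: overwrote
Do: keep peekin[p='/']
See: [mide, smiza/]


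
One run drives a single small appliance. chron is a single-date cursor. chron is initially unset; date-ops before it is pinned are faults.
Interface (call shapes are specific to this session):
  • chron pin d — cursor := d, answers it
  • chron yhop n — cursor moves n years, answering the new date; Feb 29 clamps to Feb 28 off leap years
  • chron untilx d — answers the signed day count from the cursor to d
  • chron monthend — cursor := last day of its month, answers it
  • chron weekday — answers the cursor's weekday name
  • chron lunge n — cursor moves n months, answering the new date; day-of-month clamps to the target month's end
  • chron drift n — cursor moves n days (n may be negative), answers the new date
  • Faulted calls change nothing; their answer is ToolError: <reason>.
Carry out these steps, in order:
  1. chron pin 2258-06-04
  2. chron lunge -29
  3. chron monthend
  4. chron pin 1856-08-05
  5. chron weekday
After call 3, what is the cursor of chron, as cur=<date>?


Act: chron pin[2258-06-04]
Obs: 2258-06-04
Act: chron lunge[-29]
Obs: 2256-01-04
Act: chron monthend[]
Obs: 2256-01-31
Act: chron pin[1856-08-05]
Obs: 1856-08-05
Act: chron weekday[]
Obs: Tuesday

Answer: cur=2256-01-31


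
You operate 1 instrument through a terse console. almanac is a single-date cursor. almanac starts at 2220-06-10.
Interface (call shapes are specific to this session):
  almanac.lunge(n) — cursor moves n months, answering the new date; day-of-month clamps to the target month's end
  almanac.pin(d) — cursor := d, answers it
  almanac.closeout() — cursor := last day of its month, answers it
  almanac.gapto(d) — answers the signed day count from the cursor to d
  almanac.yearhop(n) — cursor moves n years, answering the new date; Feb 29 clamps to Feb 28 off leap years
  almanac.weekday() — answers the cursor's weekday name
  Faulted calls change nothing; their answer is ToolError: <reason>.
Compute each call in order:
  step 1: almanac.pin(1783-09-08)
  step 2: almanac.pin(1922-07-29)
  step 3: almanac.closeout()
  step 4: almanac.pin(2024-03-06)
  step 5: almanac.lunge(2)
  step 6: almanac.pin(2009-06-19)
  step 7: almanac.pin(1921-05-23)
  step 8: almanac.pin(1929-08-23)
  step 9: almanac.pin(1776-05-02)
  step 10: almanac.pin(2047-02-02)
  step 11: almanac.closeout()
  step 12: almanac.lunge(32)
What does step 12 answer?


Answer: 2049-10-28

Derivation:
> pin d→1783-09-08
= 1783-09-08
> pin d→1922-07-29
= 1922-07-29
> closeout
= 1922-07-31
> pin d→2024-03-06
= 2024-03-06
> lunge n→2
= 2024-05-06
> pin d→2009-06-19
= 2009-06-19
> pin d→1921-05-23
= 1921-05-23
> pin d→1929-08-23
= 1929-08-23
> pin d→1776-05-02
= 1776-05-02
> pin d→2047-02-02
= 2047-02-02
> closeout
= 2047-02-28
> lunge n→32
= 2049-10-28


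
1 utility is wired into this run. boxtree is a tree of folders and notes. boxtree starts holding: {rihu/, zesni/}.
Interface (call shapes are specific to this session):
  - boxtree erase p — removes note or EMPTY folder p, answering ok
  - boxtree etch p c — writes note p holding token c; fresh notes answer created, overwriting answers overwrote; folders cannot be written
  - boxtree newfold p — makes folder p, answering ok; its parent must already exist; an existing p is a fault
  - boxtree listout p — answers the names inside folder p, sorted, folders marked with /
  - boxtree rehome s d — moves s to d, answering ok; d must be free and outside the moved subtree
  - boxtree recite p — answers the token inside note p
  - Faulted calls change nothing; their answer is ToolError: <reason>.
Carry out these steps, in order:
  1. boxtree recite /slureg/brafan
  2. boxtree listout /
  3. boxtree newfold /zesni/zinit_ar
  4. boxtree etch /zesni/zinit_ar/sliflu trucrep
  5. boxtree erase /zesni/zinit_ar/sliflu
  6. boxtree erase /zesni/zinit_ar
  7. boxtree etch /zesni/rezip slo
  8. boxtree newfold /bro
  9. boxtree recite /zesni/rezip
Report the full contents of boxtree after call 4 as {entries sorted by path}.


>> boxtree recite(p→/slureg/brafan)
<< ToolError: not found
>> boxtree listout(p→/)
<< [rihu/, zesni/]
>> boxtree newfold(p→/zesni/zinit_ar)
<< ok
>> boxtree etch(p→/zesni/zinit_ar/sliflu, c→trucrep)
<< created
>> boxtree erase(p→/zesni/zinit_ar/sliflu)
<< ok
>> boxtree erase(p→/zesni/zinit_ar)
<< ok
>> boxtree etch(p→/zesni/rezip, c→slo)
<< created
>> boxtree newfold(p→/bro)
<< ok
>> boxtree recite(p→/zesni/rezip)
<< slo

Answer: {rihu/, zesni/, zesni/zinit_ar/, zesni/zinit_ar/sliflu=trucrep}


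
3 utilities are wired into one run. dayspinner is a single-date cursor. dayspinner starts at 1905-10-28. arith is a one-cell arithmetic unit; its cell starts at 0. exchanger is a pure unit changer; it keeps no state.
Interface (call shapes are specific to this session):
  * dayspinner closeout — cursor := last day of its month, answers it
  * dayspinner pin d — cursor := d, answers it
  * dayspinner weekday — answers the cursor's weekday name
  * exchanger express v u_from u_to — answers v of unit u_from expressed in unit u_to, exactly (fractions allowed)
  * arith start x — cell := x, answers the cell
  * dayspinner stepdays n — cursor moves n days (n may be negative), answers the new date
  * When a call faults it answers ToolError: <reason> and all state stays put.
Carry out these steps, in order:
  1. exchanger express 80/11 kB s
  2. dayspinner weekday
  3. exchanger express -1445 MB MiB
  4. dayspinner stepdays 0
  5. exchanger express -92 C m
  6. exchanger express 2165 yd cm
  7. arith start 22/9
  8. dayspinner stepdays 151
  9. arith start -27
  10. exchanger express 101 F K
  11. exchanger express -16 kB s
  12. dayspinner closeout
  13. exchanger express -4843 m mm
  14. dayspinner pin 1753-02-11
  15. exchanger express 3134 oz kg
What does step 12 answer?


Answer: 1906-03-31

Derivation:
I run exchanger express on v→80/11, u_from→kB, u_to→s, and get ToolError: incompatible units.
Then dayspinner weekday, → Saturday.
I try exchanger express on v→-1445, u_from→MB, u_to→MiB, yielding -22578125/16384.
I call dayspinner stepdays on n→0, → 1905-10-28.
Invoking exchanger express on v→-92, u_from→C, u_to→m, — result: ToolError: incompatible units.
Calling exchanger express on v→2165, u_from→yd, u_to→cm, and get 989838/5.
Using arith start on x→22/9, — result: 22/9.
I call dayspinner stepdays on n→151, and see 1906-03-28.
Now I run arith start on x→-27, and see -27.
Next I call exchanger express on v→101, u_from→F, u_to→K, giving 18689/60.
I run exchanger express on v→-16, u_from→kB, u_to→s, and get ToolError: incompatible units.
I call dayspinner closeout, and get 1906-03-31.
Invoking exchanger express on v→-4843, u_from→m, u_to→mm, — result: -4843000.
I use dayspinner pin on d→1753-02-11, and see 1753-02-11.
Then exchanger express on v→3134, u_from→oz, u_to→kg, → 71077924379/800000000.


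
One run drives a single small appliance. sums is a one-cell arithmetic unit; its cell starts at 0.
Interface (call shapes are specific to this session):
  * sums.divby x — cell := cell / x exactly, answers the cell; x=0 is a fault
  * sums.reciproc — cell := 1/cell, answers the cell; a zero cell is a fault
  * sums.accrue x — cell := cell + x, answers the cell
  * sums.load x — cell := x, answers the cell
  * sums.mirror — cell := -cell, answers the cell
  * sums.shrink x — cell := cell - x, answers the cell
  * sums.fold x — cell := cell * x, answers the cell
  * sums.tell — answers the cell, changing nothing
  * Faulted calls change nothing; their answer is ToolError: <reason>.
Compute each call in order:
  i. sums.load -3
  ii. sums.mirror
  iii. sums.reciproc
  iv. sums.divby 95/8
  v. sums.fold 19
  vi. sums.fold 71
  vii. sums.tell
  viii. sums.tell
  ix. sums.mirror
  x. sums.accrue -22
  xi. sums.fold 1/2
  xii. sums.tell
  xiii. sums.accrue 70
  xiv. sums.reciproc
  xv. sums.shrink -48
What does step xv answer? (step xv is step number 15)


% load(x=-3) : -3
% mirror() : 3
% reciproc() : 1/3
% divby(x=95/8) : 8/285
% fold(x=19) : 8/15
% fold(x=71) : 568/15
% tell() : 568/15
% tell() : 568/15
% mirror() : -568/15
% accrue(x=-22) : -898/15
% fold(x=1/2) : -449/15
% tell() : -449/15
% accrue(x=70) : 601/15
% reciproc() : 15/601
% shrink(x=-48) : 28863/601

Answer: 28863/601


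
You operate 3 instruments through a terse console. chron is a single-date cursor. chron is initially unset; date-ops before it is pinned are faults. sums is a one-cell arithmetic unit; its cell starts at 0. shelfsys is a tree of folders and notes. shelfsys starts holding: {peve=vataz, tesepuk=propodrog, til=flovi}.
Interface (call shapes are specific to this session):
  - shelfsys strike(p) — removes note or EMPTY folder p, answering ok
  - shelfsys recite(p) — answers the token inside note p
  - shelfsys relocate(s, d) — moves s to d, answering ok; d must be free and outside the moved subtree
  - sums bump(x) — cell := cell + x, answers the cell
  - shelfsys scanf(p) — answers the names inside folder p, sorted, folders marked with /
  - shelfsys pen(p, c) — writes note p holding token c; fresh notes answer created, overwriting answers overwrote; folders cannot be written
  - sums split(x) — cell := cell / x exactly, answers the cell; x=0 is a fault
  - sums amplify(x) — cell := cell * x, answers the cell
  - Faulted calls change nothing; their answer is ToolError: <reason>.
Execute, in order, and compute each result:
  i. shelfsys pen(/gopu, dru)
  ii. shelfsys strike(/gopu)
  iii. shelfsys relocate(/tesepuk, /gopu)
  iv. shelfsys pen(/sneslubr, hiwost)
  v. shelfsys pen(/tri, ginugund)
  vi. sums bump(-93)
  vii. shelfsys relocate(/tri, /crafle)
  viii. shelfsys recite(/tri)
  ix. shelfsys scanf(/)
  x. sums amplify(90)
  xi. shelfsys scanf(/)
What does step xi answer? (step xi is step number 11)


Next I call shelfsys pen with p='/gopu', c='dru': created.
Next I call shelfsys strike with p='/gopu': ok.
I try shelfsys relocate with s='/tesepuk', d='/gopu', and observe ok.
Next I call shelfsys pen with p='/sneslubr', c='hiwost', — result: created.
Then shelfsys pen with p='/tri', c='ginugund': created.
I run sums bump with x='-93', and observe -93.
Using shelfsys relocate with s='/tri', d='/crafle', and observe ok.
Next I call shelfsys recite with p='/tri', → ToolError: not found.
Invoking shelfsys scanf with p='/', yielding [crafle, gopu, peve, sneslubr, til].
Using sums amplify with x='90', and observe -8370.
I run shelfsys scanf with p='/', which returns [crafle, gopu, peve, sneslubr, til].

Answer: [crafle, gopu, peve, sneslubr, til]


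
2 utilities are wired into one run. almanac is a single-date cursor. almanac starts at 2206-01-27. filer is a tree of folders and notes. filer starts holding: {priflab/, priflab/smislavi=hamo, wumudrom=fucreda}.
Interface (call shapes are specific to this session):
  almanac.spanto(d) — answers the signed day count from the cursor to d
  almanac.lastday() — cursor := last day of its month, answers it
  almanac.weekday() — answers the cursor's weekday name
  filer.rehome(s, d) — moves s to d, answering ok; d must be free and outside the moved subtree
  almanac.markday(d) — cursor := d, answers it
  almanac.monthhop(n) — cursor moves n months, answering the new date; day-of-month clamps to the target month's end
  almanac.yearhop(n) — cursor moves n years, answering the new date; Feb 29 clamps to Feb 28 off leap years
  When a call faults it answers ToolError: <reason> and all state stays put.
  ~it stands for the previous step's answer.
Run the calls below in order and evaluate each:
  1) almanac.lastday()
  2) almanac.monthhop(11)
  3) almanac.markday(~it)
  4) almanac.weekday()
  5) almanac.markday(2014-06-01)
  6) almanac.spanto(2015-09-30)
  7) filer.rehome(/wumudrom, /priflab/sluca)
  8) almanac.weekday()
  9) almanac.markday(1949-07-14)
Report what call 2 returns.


Answer: 2206-12-31

Derivation:
! almanac.lastday() == 2206-01-31
! almanac.monthhop(n=11) == 2206-12-31
! almanac.markday(d=~it) == 2206-12-31
! almanac.weekday() == Wednesday
! almanac.markday(d=2014-06-01) == 2014-06-01
! almanac.spanto(d=2015-09-30) == 486
! filer.rehome(s=/wumudrom, d=/priflab/sluca) == ok
! almanac.weekday() == Sunday
! almanac.markday(d=1949-07-14) == 1949-07-14


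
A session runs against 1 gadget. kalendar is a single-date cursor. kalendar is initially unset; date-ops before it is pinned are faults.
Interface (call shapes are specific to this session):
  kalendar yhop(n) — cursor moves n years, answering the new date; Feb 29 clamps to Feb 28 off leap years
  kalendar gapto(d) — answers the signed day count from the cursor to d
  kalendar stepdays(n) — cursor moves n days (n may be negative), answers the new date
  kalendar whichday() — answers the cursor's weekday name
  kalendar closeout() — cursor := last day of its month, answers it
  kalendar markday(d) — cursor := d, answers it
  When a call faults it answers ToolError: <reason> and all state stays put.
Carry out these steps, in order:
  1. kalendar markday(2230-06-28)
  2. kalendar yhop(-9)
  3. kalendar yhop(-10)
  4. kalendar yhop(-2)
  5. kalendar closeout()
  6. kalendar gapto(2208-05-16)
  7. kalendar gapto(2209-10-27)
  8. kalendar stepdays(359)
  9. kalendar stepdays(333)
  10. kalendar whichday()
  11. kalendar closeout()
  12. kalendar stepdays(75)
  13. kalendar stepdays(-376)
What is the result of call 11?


Answer: 2211-05-31

Derivation:
I try kalendar markday on d→2230-06-28, → 2230-06-28.
Then kalendar yhop on n→-9, yielding 2221-06-28.
Now I run kalendar yhop on n→-10, — result: 2211-06-28.
Next I call kalendar yhop on n→-2, and get 2209-06-28.
I try kalendar closeout, → 2209-06-30.
Using kalendar gapto on d→2208-05-16: -410.
I use kalendar gapto on d→2209-10-27, and see 119.
Next I call kalendar stepdays on n→359: 2210-06-24.
Invoking kalendar stepdays on n→333, yielding 2211-05-23.
Invoking kalendar whichday(), giving Thursday.
I try kalendar closeout(), which returns 2211-05-31.
Now I run kalendar stepdays on n→75, → 2211-08-14.
I run kalendar stepdays on n→-376, and observe 2210-08-03.


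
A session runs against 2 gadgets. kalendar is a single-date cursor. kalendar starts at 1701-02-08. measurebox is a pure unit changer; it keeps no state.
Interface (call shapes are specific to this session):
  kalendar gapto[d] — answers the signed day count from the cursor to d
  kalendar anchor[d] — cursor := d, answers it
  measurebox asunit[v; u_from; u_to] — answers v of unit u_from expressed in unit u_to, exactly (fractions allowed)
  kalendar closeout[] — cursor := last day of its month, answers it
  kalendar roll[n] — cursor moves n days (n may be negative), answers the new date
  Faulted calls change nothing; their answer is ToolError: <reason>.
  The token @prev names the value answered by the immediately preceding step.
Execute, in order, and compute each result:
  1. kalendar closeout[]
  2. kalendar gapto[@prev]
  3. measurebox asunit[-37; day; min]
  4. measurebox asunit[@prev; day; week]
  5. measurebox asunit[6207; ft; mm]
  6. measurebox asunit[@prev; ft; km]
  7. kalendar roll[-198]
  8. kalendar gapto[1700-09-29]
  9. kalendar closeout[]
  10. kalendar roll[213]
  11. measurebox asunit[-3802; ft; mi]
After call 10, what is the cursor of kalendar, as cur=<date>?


Then kalendar closeout(), and observe 1701-02-28.
I invoke kalendar gapto passing d='@prev', and get 0.
I use measurebox asunit passing v='-37', u_from='day', u_to='min', giving -53280.
I run measurebox asunit passing v='@prev', u_from='day', u_to='week', giving -53280/7.
I call measurebox asunit passing v='6207', u_from='ft', u_to='mm', and observe 9459468/5.
I use measurebox asunit passing v='@prev', u_from='ft', u_to='km', yielding 901014327/1562500.
Calling kalendar roll passing n='-198', yielding 1700-08-14.
I run kalendar gapto passing d='1700-09-29', and see 46.
I call kalendar closeout, and get 1700-08-31.
Now I run kalendar roll passing n='213', yielding 1701-04-01.
Using measurebox asunit passing v='-3802', u_from='ft', u_to='mi', yielding -1901/2640.

Answer: cur=1701-04-01


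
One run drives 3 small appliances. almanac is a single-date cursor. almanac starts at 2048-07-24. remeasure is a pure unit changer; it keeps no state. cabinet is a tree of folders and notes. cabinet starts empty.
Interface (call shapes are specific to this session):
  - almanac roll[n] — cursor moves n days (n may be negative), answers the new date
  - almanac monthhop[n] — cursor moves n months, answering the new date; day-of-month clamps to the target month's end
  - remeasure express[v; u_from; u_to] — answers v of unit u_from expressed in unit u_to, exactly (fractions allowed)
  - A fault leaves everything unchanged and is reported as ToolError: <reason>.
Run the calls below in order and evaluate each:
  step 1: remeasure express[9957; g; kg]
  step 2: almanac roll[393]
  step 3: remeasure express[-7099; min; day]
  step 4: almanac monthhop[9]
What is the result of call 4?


> remeasure express v='9957' u_from='g' u_to='kg'
= 9957/1000
> almanac roll n='393'
= 2049-08-21
> remeasure express v='-7099' u_from='min' u_to='day'
= -7099/1440
> almanac monthhop n='9'
= 2050-05-21

Answer: 2050-05-21


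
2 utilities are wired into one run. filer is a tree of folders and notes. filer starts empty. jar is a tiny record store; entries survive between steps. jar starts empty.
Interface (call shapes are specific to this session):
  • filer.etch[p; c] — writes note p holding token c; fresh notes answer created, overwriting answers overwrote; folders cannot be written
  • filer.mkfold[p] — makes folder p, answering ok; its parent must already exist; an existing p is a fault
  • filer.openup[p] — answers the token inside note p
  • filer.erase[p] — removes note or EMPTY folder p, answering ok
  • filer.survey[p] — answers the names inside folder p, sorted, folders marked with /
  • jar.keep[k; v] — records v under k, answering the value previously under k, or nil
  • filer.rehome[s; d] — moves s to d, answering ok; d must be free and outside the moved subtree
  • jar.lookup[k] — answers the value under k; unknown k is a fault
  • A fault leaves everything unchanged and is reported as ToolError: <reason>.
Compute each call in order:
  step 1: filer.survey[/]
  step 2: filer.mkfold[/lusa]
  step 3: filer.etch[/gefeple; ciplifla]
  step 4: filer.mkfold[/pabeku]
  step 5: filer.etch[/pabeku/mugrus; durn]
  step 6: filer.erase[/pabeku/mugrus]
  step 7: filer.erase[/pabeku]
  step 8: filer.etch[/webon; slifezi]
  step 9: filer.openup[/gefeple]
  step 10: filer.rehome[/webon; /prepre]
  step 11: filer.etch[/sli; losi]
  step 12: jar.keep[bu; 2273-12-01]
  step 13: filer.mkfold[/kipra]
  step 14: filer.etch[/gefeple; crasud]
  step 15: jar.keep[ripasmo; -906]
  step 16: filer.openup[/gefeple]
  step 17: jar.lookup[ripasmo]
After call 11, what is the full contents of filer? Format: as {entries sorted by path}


I try survey(p='/'), giving [].
Using mkfold(p='/lusa'), → ok.
Invoking etch(p='/gefeple', c='ciplifla'), yielding created.
I invoke mkfold(p='/pabeku'), → ok.
I try etch(p='/pabeku/mugrus', c='durn'), which returns created.
Then erase(p='/pabeku/mugrus'): ok.
Now I run erase(p='/pabeku'), and observe ok.
Next I call etch(p='/webon', c='slifezi'), and get created.
I call openup(p='/gefeple'), and see ciplifla.
Invoking rehome(s='/webon', d='/prepre'), → ok.
I call etch(p='/sli', c='losi'), and observe created.
I call keep(k='bu', v='2273-12-01'), and see nil.
I try mkfold(p='/kipra'), giving ok.
I invoke etch(p='/gefeple', c='crasud'), — result: overwrote.
Using keep(k='ripasmo', v='-906'), and observe nil.
I try openup(p='/gefeple'), and observe crasud.
I invoke lookup(k='ripasmo'), yielding -906.

Answer: {gefeple=ciplifla, lusa/, prepre=slifezi, sli=losi}


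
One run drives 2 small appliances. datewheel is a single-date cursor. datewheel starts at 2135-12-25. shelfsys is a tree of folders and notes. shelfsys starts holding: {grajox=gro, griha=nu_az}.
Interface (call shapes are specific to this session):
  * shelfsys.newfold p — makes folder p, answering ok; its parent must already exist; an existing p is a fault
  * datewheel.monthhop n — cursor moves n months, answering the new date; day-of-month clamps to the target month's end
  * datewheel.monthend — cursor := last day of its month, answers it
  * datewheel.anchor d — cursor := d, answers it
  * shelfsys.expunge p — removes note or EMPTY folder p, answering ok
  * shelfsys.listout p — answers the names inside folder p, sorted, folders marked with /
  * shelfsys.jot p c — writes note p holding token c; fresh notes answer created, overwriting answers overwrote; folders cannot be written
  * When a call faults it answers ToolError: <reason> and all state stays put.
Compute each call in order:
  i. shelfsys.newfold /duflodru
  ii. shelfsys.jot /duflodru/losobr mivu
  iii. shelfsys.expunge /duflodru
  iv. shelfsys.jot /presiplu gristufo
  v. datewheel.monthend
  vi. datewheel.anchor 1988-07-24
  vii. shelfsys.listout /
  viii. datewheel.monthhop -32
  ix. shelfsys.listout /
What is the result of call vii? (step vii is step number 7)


-> newfold(/duflodru)
<- ok
-> jot(/duflodru/losobr, mivu)
<- created
-> expunge(/duflodru)
<- ToolError: not empty
-> jot(/presiplu, gristufo)
<- created
-> monthend()
<- 2135-12-31
-> anchor(1988-07-24)
<- 1988-07-24
-> listout(/)
<- [duflodru/, grajox, griha, presiplu]
-> monthhop(-32)
<- 1985-11-24
-> listout(/)
<- [duflodru/, grajox, griha, presiplu]

Answer: [duflodru/, grajox, griha, presiplu]
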